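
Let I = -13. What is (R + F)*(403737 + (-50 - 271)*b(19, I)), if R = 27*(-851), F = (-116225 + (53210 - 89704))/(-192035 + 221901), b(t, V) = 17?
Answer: -136686470131140/14933 ≈ -9.1533e+9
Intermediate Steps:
F = -152719/29866 (F = (-116225 - 36494)/29866 = -152719*1/29866 = -152719/29866 ≈ -5.1135)
R = -22977
(R + F)*(403737 + (-50 - 271)*b(19, I)) = (-22977 - 152719/29866)*(403737 + (-50 - 271)*17) = -686383801*(403737 - 321*17)/29866 = -686383801*(403737 - 5457)/29866 = -686383801/29866*398280 = -136686470131140/14933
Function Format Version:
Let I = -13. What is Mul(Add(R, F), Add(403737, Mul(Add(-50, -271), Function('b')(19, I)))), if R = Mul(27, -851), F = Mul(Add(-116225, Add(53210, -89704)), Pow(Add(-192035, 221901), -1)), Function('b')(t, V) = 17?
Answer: Rational(-136686470131140, 14933) ≈ -9.1533e+9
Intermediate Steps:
F = Rational(-152719, 29866) (F = Mul(Add(-116225, -36494), Pow(29866, -1)) = Mul(-152719, Rational(1, 29866)) = Rational(-152719, 29866) ≈ -5.1135)
R = -22977
Mul(Add(R, F), Add(403737, Mul(Add(-50, -271), Function('b')(19, I)))) = Mul(Add(-22977, Rational(-152719, 29866)), Add(403737, Mul(Add(-50, -271), 17))) = Mul(Rational(-686383801, 29866), Add(403737, Mul(-321, 17))) = Mul(Rational(-686383801, 29866), Add(403737, -5457)) = Mul(Rational(-686383801, 29866), 398280) = Rational(-136686470131140, 14933)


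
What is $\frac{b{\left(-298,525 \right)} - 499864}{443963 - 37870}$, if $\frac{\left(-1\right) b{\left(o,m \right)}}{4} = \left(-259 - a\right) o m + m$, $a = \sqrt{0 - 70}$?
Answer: $- \frac{162584164}{406093} - \frac{625800 i \sqrt{70}}{406093} \approx -400.36 - 12.893 i$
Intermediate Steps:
$a = i \sqrt{70}$ ($a = \sqrt{-70} = i \sqrt{70} \approx 8.3666 i$)
$b{\left(o,m \right)} = - 4 m - 4 m o \left(-259 - i \sqrt{70}\right)$ ($b{\left(o,m \right)} = - 4 \left(\left(-259 - i \sqrt{70}\right) o m + m\right) = - 4 \left(o \left(-259 - i \sqrt{70}\right) m + m\right) = - 4 \left(m o \left(-259 - i \sqrt{70}\right) + m\right) = - 4 \left(m + m o \left(-259 - i \sqrt{70}\right)\right) = - 4 m - 4 m o \left(-259 - i \sqrt{70}\right)$)
$\frac{b{\left(-298,525 \right)} - 499864}{443963 - 37870} = \frac{4 \cdot 525 \left(-1 + 259 \left(-298\right) + i \left(-298\right) \sqrt{70}\right) - 499864}{443963 - 37870} = \frac{4 \cdot 525 \left(-1 - 77182 - 298 i \sqrt{70}\right) - 499864}{406093} = \left(4 \cdot 525 \left(-77183 - 298 i \sqrt{70}\right) - 499864\right) \frac{1}{406093} = \left(\left(-162084300 - 625800 i \sqrt{70}\right) - 499864\right) \frac{1}{406093} = \left(-162584164 - 625800 i \sqrt{70}\right) \frac{1}{406093} = - \frac{162584164}{406093} - \frac{625800 i \sqrt{70}}{406093}$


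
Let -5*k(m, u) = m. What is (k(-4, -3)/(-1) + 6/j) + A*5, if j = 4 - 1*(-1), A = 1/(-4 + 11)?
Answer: 39/35 ≈ 1.1143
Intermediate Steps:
k(m, u) = -m/5
A = ⅐ (A = 1/7 = ⅐ ≈ 0.14286)
j = 5 (j = 4 + 1 = 5)
(k(-4, -3)/(-1) + 6/j) + A*5 = (-⅕*(-4)/(-1) + 6/5) + (⅐)*5 = ((⅘)*(-1) + 6*(⅕)) + 5/7 = (-⅘ + 6/5) + 5/7 = ⅖ + 5/7 = 39/35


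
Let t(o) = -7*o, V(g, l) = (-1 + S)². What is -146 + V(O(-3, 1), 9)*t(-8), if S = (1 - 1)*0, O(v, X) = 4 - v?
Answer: -90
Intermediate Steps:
S = 0 (S = 0*0 = 0)
V(g, l) = 1 (V(g, l) = (-1 + 0)² = (-1)² = 1)
-146 + V(O(-3, 1), 9)*t(-8) = -146 + 1*(-7*(-8)) = -146 + 1*56 = -146 + 56 = -90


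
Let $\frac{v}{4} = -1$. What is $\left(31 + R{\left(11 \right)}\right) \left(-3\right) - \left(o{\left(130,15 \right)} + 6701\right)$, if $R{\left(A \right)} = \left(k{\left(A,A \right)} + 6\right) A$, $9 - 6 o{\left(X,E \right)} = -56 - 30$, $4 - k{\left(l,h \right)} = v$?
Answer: $- \frac{43631}{6} \approx -7271.8$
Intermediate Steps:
$v = -4$ ($v = 4 \left(-1\right) = -4$)
$k{\left(l,h \right)} = 8$ ($k{\left(l,h \right)} = 4 - -4 = 4 + 4 = 8$)
$o{\left(X,E \right)} = \frac{95}{6}$ ($o{\left(X,E \right)} = \frac{3}{2} - \frac{-56 - 30}{6} = \frac{3}{2} - - \frac{43}{3} = \frac{3}{2} + \frac{43}{3} = \frac{95}{6}$)
$R{\left(A \right)} = 14 A$ ($R{\left(A \right)} = \left(8 + 6\right) A = 14 A$)
$\left(31 + R{\left(11 \right)}\right) \left(-3\right) - \left(o{\left(130,15 \right)} + 6701\right) = \left(31 + 14 \cdot 11\right) \left(-3\right) - \left(\frac{95}{6} + 6701\right) = \left(31 + 154\right) \left(-3\right) - \frac{40301}{6} = 185 \left(-3\right) - \frac{40301}{6} = -555 - \frac{40301}{6} = - \frac{43631}{6}$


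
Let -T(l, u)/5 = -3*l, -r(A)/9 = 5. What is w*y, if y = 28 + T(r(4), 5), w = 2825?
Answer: -1827775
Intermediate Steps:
r(A) = -45 (r(A) = -9*5 = -45)
T(l, u) = 15*l (T(l, u) = -(-15)*l = 15*l)
y = -647 (y = 28 + 15*(-45) = 28 - 675 = -647)
w*y = 2825*(-647) = -1827775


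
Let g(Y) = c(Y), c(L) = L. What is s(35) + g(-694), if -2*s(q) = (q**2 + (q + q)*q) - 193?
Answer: -2435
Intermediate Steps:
g(Y) = Y
s(q) = 193/2 - 3*q**2/2 (s(q) = -((q**2 + (q + q)*q) - 193)/2 = -((q**2 + (2*q)*q) - 193)/2 = -((q**2 + 2*q**2) - 193)/2 = -(3*q**2 - 193)/2 = -(-193 + 3*q**2)/2 = 193/2 - 3*q**2/2)
s(35) + g(-694) = (193/2 - 3/2*35**2) - 694 = (193/2 - 3/2*1225) - 694 = (193/2 - 3675/2) - 694 = -1741 - 694 = -2435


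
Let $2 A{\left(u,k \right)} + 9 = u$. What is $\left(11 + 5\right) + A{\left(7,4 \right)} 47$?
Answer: $-31$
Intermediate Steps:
$A{\left(u,k \right)} = - \frac{9}{2} + \frac{u}{2}$
$\left(11 + 5\right) + A{\left(7,4 \right)} 47 = \left(11 + 5\right) + \left(- \frac{9}{2} + \frac{1}{2} \cdot 7\right) 47 = 16 + \left(- \frac{9}{2} + \frac{7}{2}\right) 47 = 16 - 47 = -31$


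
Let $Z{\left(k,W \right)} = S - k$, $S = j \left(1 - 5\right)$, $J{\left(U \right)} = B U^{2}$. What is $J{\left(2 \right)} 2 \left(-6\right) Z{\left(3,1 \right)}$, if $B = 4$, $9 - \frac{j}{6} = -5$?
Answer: $65088$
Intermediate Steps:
$j = 84$ ($j = 54 - -30 = 54 + 30 = 84$)
$J{\left(U \right)} = 4 U^{2}$
$S = -336$ ($S = 84 \left(1 - 5\right) = 84 \left(-4\right) = -336$)
$Z{\left(k,W \right)} = -336 - k$
$J{\left(2 \right)} 2 \left(-6\right) Z{\left(3,1 \right)} = 4 \cdot 2^{2} \cdot 2 \left(-6\right) \left(-336 - 3\right) = 4 \cdot 4 \cdot 2 \left(-6\right) \left(-336 - 3\right) = 16 \cdot 2 \left(-6\right) \left(-339\right) = 32 \left(-6\right) \left(-339\right) = \left(-192\right) \left(-339\right) = 65088$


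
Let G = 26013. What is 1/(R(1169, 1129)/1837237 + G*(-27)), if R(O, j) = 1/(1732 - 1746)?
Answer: -25721318/18065393418619 ≈ -1.4238e-6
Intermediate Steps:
R(O, j) = -1/14 (R(O, j) = 1/(-14) = -1/14)
1/(R(1169, 1129)/1837237 + G*(-27)) = 1/(-1/14/1837237 + 26013*(-27)) = 1/(-1/14*1/1837237 - 702351) = 1/(-1/25721318 - 702351) = 1/(-18065393418619/25721318) = -25721318/18065393418619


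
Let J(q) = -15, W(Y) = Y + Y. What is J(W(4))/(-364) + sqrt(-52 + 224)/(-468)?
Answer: 15/364 - sqrt(43)/234 ≈ 0.013186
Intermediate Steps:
W(Y) = 2*Y
J(W(4))/(-364) + sqrt(-52 + 224)/(-468) = -15/(-364) + sqrt(-52 + 224)/(-468) = -15*(-1/364) + sqrt(172)*(-1/468) = 15/364 + (2*sqrt(43))*(-1/468) = 15/364 - sqrt(43)/234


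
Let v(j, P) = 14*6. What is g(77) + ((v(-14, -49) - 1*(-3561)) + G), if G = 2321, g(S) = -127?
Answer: 5839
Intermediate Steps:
v(j, P) = 84
g(77) + ((v(-14, -49) - 1*(-3561)) + G) = -127 + ((84 - 1*(-3561)) + 2321) = -127 + ((84 + 3561) + 2321) = -127 + (3645 + 2321) = -127 + 5966 = 5839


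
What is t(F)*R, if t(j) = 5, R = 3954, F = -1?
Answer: 19770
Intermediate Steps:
t(F)*R = 5*3954 = 19770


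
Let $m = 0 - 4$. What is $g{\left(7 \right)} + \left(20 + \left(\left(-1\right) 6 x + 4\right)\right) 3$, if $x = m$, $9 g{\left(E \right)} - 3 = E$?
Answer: $\frac{1306}{9} \approx 145.11$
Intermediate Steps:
$g{\left(E \right)} = \frac{1}{3} + \frac{E}{9}$
$m = -4$
$x = -4$
$g{\left(7 \right)} + \left(20 + \left(\left(-1\right) 6 x + 4\right)\right) 3 = \left(\frac{1}{3} + \frac{1}{9} \cdot 7\right) + \left(20 + \left(\left(-1\right) 6 \left(-4\right) + 4\right)\right) 3 = \left(\frac{1}{3} + \frac{7}{9}\right) + \left(20 + \left(\left(-6\right) \left(-4\right) + 4\right)\right) 3 = \frac{10}{9} + \left(20 + \left(24 + 4\right)\right) 3 = \frac{10}{9} + \left(20 + 28\right) 3 = \frac{10}{9} + 48 \cdot 3 = \frac{10}{9} + 144 = \frac{1306}{9}$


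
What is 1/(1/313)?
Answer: 313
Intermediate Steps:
1/(1/313) = 313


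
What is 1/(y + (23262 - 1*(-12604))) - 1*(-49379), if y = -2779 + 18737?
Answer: 2559017297/51824 ≈ 49379.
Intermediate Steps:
y = 15958
1/(y + (23262 - 1*(-12604))) - 1*(-49379) = 1/(15958 + (23262 - 1*(-12604))) - 1*(-49379) = 1/(15958 + (23262 + 12604)) + 49379 = 1/(15958 + 35866) + 49379 = 1/51824 + 49379 = 2559017297/51824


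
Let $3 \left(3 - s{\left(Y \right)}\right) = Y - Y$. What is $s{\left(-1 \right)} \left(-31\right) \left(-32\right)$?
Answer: $2976$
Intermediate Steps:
$s{\left(Y \right)} = 3$ ($s{\left(Y \right)} = 3 - \frac{Y - Y}{3} = 3 - 0 = 3 + 0 = 3$)
$s{\left(-1 \right)} \left(-31\right) \left(-32\right) = 3 \left(-31\right) \left(-32\right) = \left(-93\right) \left(-32\right) = 2976$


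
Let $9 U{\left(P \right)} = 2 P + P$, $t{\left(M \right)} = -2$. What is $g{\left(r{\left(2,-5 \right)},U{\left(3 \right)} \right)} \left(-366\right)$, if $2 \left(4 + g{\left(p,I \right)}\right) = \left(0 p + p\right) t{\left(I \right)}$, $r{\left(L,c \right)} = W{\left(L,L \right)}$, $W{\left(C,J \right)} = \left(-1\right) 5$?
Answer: $-366$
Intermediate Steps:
$W{\left(C,J \right)} = -5$
$U{\left(P \right)} = \frac{P}{3}$ ($U{\left(P \right)} = \frac{2 P + P}{9} = \frac{3 P}{9} = \frac{P}{3}$)
$r{\left(L,c \right)} = -5$
$g{\left(p,I \right)} = -4 - p$ ($g{\left(p,I \right)} = -4 + \frac{\left(0 p + p\right) \left(-2\right)}{2} = -4 + \frac{\left(0 + p\right) \left(-2\right)}{2} = -4 + \frac{p \left(-2\right)}{2} = -4 + \frac{\left(-2\right) p}{2} = -4 - p$)
$g{\left(r{\left(2,-5 \right)},U{\left(3 \right)} \right)} \left(-366\right) = \left(-4 - -5\right) \left(-366\right) = \left(-4 + 5\right) \left(-366\right) = 1 \left(-366\right) = -366$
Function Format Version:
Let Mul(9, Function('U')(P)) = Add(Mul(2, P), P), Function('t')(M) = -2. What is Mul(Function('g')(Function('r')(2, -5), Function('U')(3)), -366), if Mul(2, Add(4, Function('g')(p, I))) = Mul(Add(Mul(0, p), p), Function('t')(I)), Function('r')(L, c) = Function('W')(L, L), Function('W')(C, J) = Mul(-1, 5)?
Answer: -366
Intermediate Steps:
Function('W')(C, J) = -5
Function('U')(P) = Mul(Rational(1, 3), P) (Function('U')(P) = Mul(Rational(1, 9), Add(Mul(2, P), P)) = Mul(Rational(1, 9), Mul(3, P)) = Mul(Rational(1, 3), P))
Function('r')(L, c) = -5
Function('g')(p, I) = Add(-4, Mul(-1, p)) (Function('g')(p, I) = Add(-4, Mul(Rational(1, 2), Mul(Add(Mul(0, p), p), -2))) = Add(-4, Mul(Rational(1, 2), Mul(Add(0, p), -2))) = Add(-4, Mul(Rational(1, 2), Mul(p, -2))) = Add(-4, Mul(Rational(1, 2), Mul(-2, p))) = Add(-4, Mul(-1, p)))
Mul(Function('g')(Function('r')(2, -5), Function('U')(3)), -366) = Mul(Add(-4, Mul(-1, -5)), -366) = Mul(Add(-4, 5), -366) = Mul(1, -366) = -366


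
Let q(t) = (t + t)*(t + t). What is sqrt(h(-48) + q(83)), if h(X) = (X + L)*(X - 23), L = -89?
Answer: sqrt(37283) ≈ 193.09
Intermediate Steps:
q(t) = 4*t**2 (q(t) = (2*t)*(2*t) = 4*t**2)
h(X) = (-89 + X)*(-23 + X) (h(X) = (X - 89)*(X - 23) = (-89 + X)*(-23 + X))
sqrt(h(-48) + q(83)) = sqrt((2047 + (-48)**2 - 112*(-48)) + 4*83**2) = sqrt((2047 + 2304 + 5376) + 4*6889) = sqrt(9727 + 27556) = sqrt(37283)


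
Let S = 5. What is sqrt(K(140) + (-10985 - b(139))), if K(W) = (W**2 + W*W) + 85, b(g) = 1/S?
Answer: sqrt(707495)/5 ≈ 168.23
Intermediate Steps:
b(g) = 1/5
K(W) = 85 + 2*W**2 (K(W) = (W**2 + W**2) + 85 = 2*W**2 + 85 = 85 + 2*W**2)
sqrt(K(140) + (-10985 - b(139))) = sqrt((85 + 2*140**2) + (-10985 - 1*1/5)) = sqrt((85 + 2*19600) + (-10985 - 1/5)) = sqrt((85 + 39200) - 54926/5) = sqrt(39285 - 54926/5) = sqrt(141499/5) = sqrt(707495)/5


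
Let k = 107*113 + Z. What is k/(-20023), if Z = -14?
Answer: -12077/20023 ≈ -0.60316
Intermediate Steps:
k = 12077 (k = 107*113 - 14 = 12091 - 14 = 12077)
k/(-20023) = 12077/(-20023) = 12077*(-1/20023) = -12077/20023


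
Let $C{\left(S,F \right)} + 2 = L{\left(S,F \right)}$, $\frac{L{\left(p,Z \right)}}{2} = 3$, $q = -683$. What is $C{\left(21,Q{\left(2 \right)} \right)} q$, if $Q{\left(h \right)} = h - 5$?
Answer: $-2732$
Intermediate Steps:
$Q{\left(h \right)} = -5 + h$
$L{\left(p,Z \right)} = 6$ ($L{\left(p,Z \right)} = 2 \cdot 3 = 6$)
$C{\left(S,F \right)} = 4$ ($C{\left(S,F \right)} = -2 + 6 = 4$)
$C{\left(21,Q{\left(2 \right)} \right)} q = 4 \left(-683\right) = -2732$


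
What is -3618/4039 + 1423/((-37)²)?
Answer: 794455/5529391 ≈ 0.14368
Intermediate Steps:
-3618/4039 + 1423/((-37)²) = -3618*1/4039 + 1423/1369 = -3618/4039 + 1423*(1/1369) = -3618/4039 + 1423/1369 = 794455/5529391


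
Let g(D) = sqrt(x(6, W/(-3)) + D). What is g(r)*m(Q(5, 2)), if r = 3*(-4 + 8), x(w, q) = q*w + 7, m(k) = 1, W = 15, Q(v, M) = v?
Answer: I*sqrt(11) ≈ 3.3166*I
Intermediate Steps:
x(w, q) = 7 + q*w
r = 12 (r = 3*4 = 12)
g(D) = sqrt(-23 + D) (g(D) = sqrt((7 + (15/(-3))*6) + D) = sqrt((7 + (15*(-1/3))*6) + D) = sqrt((7 - 5*6) + D) = sqrt((7 - 30) + D) = sqrt(-23 + D))
g(r)*m(Q(5, 2)) = sqrt(-23 + 12)*1 = sqrt(-11)*1 = (I*sqrt(11))*1 = I*sqrt(11)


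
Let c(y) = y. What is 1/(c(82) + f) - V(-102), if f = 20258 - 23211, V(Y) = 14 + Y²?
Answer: -29910079/2871 ≈ -10418.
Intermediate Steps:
f = -2953
1/(c(82) + f) - V(-102) = 1/(82 - 2953) - (14 + (-102)²) = 1/(-2871) - (14 + 10404) = -1/2871 - 1*10418 = -1/2871 - 10418 = -29910079/2871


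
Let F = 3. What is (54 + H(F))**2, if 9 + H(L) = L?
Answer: 2304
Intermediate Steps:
H(L) = -9 + L
(54 + H(F))**2 = (54 + (-9 + 3))**2 = (54 - 6)**2 = 48**2 = 2304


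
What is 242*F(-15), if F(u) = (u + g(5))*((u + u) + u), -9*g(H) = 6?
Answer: 170610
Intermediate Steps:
g(H) = -2/3 (g(H) = -1/9*6 = -2/3)
F(u) = 3*u*(-2/3 + u) (F(u) = (u - 2/3)*((u + u) + u) = (-2/3 + u)*(2*u + u) = (-2/3 + u)*(3*u) = 3*u*(-2/3 + u))
242*F(-15) = 242*(-15*(-2 + 3*(-15))) = 242*(-15*(-2 - 45)) = 242*(-15*(-47)) = 242*705 = 170610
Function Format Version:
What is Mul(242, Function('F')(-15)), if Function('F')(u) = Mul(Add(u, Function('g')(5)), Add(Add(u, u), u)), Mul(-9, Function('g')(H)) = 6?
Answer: 170610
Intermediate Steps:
Function('g')(H) = Rational(-2, 3) (Function('g')(H) = Mul(Rational(-1, 9), 6) = Rational(-2, 3))
Function('F')(u) = Mul(3, u, Add(Rational(-2, 3), u)) (Function('F')(u) = Mul(Add(u, Rational(-2, 3)), Add(Add(u, u), u)) = Mul(Add(Rational(-2, 3), u), Add(Mul(2, u), u)) = Mul(Add(Rational(-2, 3), u), Mul(3, u)) = Mul(3, u, Add(Rational(-2, 3), u)))
Mul(242, Function('F')(-15)) = Mul(242, Mul(-15, Add(-2, Mul(3, -15)))) = Mul(242, Mul(-15, Add(-2, -45))) = Mul(242, Mul(-15, -47)) = Mul(242, 705) = 170610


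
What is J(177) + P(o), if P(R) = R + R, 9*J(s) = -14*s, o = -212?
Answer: -2098/3 ≈ -699.33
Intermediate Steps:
J(s) = -14*s/9 (J(s) = (-14*s)/9 = -14*s/9)
P(R) = 2*R
J(177) + P(o) = -14/9*177 + 2*(-212) = -826/3 - 424 = -2098/3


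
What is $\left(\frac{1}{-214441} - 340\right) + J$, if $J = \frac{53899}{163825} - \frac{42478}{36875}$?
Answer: $- \frac{17660738009578644}{51817925316875} \approx -340.82$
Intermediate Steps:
$J = - \frac{198857309}{241641875}$ ($J = 53899 \cdot \frac{1}{163825} - \frac{42478}{36875} = \frac{53899}{163825} - \frac{42478}{36875} = - \frac{198857309}{241641875} \approx -0.82294$)
$\left(\frac{1}{-214441} - 340\right) + J = \left(\frac{1}{-214441} - 340\right) - \frac{198857309}{241641875} = \left(- \frac{1}{214441} - 340\right) - \frac{198857309}{241641875} = - \frac{72909941}{214441} - \frac{198857309}{241641875} = - \frac{17660738009578644}{51817925316875}$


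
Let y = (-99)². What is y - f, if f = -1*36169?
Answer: 45970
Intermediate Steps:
y = 9801
f = -36169
y - f = 9801 - 1*(-36169) = 9801 + 36169 = 45970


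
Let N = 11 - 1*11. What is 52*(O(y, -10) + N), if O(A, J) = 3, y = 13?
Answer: 156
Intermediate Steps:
N = 0 (N = 11 - 11 = 0)
52*(O(y, -10) + N) = 52*(3 + 0) = 52*3 = 156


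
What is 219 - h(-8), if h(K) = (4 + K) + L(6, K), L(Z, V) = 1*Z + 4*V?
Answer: 249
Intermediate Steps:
L(Z, V) = Z + 4*V
h(K) = 10 + 5*K (h(K) = (4 + K) + (6 + 4*K) = 10 + 5*K)
219 - h(-8) = 219 - (10 + 5*(-8)) = 219 - (10 - 40) = 219 - 1*(-30) = 219 + 30 = 249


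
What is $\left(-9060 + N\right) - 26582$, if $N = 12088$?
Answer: $-23554$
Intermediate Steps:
$\left(-9060 + N\right) - 26582 = \left(-9060 + 12088\right) - 26582 = 3028 - 26582 = -23554$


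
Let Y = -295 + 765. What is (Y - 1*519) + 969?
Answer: 920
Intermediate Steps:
Y = 470
(Y - 1*519) + 969 = (470 - 1*519) + 969 = (470 - 519) + 969 = -49 + 969 = 920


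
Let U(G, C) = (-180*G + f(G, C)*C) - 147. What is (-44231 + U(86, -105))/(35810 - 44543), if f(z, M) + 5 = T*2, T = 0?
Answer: 59333/8733 ≈ 6.7941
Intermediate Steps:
f(z, M) = -5 (f(z, M) = -5 + 0*2 = -5 + 0 = -5)
U(G, C) = -147 - 180*G - 5*C (U(G, C) = (-180*G - 5*C) - 147 = -147 - 180*G - 5*C)
(-44231 + U(86, -105))/(35810 - 44543) = (-44231 + (-147 - 180*86 - 5*(-105)))/(35810 - 44543) = (-44231 + (-147 - 15480 + 525))/(-8733) = (-44231 - 15102)*(-1/8733) = -59333*(-1/8733) = 59333/8733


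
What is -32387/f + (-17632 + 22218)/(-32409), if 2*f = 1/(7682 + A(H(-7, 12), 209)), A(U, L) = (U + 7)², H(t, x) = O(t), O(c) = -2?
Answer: -16179001186748/32409 ≈ -4.9921e+8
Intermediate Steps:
H(t, x) = -2
A(U, L) = (7 + U)²
f = 1/15414 (f = 1/(2*(7682 + (7 - 2)²)) = 1/(2*(7682 + 5²)) = 1/(2*(7682 + 25)) = (½)/7707 = (½)*(1/7707) = 1/15414 ≈ 6.4876e-5)
-32387/f + (-17632 + 22218)/(-32409) = -32387/1/15414 + (-17632 + 22218)/(-32409) = -32387*15414 + 4586*(-1/32409) = -499213218 - 4586/32409 = -16179001186748/32409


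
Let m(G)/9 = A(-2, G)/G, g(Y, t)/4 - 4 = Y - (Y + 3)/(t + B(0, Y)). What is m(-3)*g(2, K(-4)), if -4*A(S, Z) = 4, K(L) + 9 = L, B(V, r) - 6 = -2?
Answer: 236/3 ≈ 78.667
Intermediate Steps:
B(V, r) = 4 (B(V, r) = 6 - 2 = 4)
K(L) = -9 + L
A(S, Z) = -1 (A(S, Z) = -¼*4 = -1)
g(Y, t) = 16 + 4*Y - 4*(3 + Y)/(4 + t) (g(Y, t) = 16 + 4*(Y - (Y + 3)/(t + 4)) = 16 + 4*(Y - (3 + Y)/(4 + t)) = 16 + (4*Y - 4*(3 + Y)/(4 + t)) = 16 + 4*Y - 4*(3 + Y)/(4 + t))
m(G) = -9/G (m(G) = 9*(-1/G) = -9/G)
m(-3)*g(2, K(-4)) = (-9/(-3))*(4*(13 + 3*2 + 4*(-9 - 4) + 2*(-9 - 4))/(4 + (-9 - 4))) = (-9*(-⅓))*(4*(13 + 6 + 4*(-13) + 2*(-13))/(4 - 13)) = 3*(4*(13 + 6 - 52 - 26)/(-9)) = 3*(4*(-⅑)*(-59)) = 3*(236/9) = 236/3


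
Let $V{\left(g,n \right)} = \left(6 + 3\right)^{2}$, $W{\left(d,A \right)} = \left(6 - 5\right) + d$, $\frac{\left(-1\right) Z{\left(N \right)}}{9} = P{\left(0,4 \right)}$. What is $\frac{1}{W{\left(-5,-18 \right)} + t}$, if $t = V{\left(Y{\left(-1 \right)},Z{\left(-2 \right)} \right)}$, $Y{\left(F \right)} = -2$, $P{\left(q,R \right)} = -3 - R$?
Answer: $\frac{1}{77} \approx 0.012987$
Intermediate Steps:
$Z{\left(N \right)} = 63$ ($Z{\left(N \right)} = - 9 \left(-3 - 4\right) = \left(-9\right) \left(-7\right) = 63$)
$W{\left(d,A \right)} = 1 + d$
$V{\left(g,n \right)} = 81$ ($V{\left(g,n \right)} = 9^{2} = 81$)
$t = 81$
$\frac{1}{W{\left(-5,-18 \right)} + t} = \frac{1}{\left(1 - 5\right) + 81} = \frac{1}{-4 + 81} = \frac{1}{77}$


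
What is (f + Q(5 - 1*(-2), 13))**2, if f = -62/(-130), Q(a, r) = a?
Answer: 236196/4225 ≈ 55.904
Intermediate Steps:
f = 31/65 (f = -62*(-1/130) = 31/65 ≈ 0.47692)
(f + Q(5 - 1*(-2), 13))**2 = (31/65 + (5 - 1*(-2)))**2 = (31/65 + (5 + 2))**2 = (31/65 + 7)**2 = (486/65)**2 = 236196/4225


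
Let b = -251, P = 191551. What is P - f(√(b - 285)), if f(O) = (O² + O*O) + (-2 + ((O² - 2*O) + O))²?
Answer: -96285 - 2152*I*√134 ≈ -96285.0 - 24911.0*I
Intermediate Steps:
f(O) = (-2 + O² - O)² + 2*O² (f(O) = (O² + O²) + (-2 + (O² - O))² = 2*O² + (-2 + O² - O)² = (-2 + O² - O)² + 2*O²)
P - f(√(b - 285)) = 191551 - ((2 + √(-251 - 285) - (√(-251 - 285))²)² + 2*(√(-251 - 285))²) = 191551 - ((2 + √(-536) - (√(-536))²)² + 2*(√(-536))²) = 191551 - ((2 + 2*I*√134 - (2*I*√134)²)² + 2*(2*I*√134)²) = 191551 - ((2 + 2*I*√134 - 1*(-536))² + 2*(-536)) = 191551 - ((2 + 2*I*√134 + 536)² - 1072) = 191551 - ((538 + 2*I*√134)² - 1072) = 191551 - (-1072 + (538 + 2*I*√134)²) = 191551 + (1072 - (538 + 2*I*√134)²) = 192623 - (538 + 2*I*√134)²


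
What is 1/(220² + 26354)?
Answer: 1/74754 ≈ 1.3377e-5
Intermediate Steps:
1/(220² + 26354) = 1/(48400 + 26354) = 1/74754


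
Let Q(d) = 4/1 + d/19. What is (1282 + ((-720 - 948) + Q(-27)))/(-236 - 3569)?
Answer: 1457/14459 ≈ 0.10077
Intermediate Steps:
Q(d) = 4 + d/19 (Q(d) = 4*1 + d*(1/19) = 4 + d/19)
(1282 + ((-720 - 948) + Q(-27)))/(-236 - 3569) = (1282 + ((-720 - 948) + (4 + (1/19)*(-27))))/(-236 - 3569) = (1282 + (-1668 + (4 - 27/19)))/(-3805) = (1282 + (-1668 + 49/19))*(-1/3805) = (1282 - 31643/19)*(-1/3805) = -7285/19*(-1/3805) = 1457/14459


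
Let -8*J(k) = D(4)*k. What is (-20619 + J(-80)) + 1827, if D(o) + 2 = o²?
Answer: -18652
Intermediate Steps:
D(o) = -2 + o²
J(k) = -7*k/4 (J(k) = -(-2 + 4²)*k/8 = -(-2 + 16)*k/8 = -7*k/4)
(-20619 + J(-80)) + 1827 = (-20619 - 7/4*(-80)) + 1827 = (-20619 + 140) + 1827 = -20479 + 1827 = -18652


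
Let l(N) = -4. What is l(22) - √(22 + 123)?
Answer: -4 - √145 ≈ -16.042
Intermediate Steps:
l(22) - √(22 + 123) = -4 - √(22 + 123) = -4 - √145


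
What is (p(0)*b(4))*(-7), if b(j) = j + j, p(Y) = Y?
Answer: 0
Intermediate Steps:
b(j) = 2*j
(p(0)*b(4))*(-7) = (0*(2*4))*(-7) = (0*8)*(-7) = 0*(-7) = 0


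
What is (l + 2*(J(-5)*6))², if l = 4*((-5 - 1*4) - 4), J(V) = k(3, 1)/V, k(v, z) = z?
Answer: 73984/25 ≈ 2959.4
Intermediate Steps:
J(V) = 1/V
l = -52 (l = 4*((-5 - 4) - 4) = 4*(-9 - 4) = 4*(-13) = -52)
(l + 2*(J(-5)*6))² = (-52 + 2*(6/(-5)))² = (-52 + 2*(-⅕*6))² = (-52 + 2*(-6/5))² = (-52 - 12/5)² = (-272/5)² = 73984/25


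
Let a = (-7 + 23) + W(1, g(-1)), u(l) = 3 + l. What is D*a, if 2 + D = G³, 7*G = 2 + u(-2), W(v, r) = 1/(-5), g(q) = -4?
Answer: -52061/1715 ≈ -30.356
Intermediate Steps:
W(v, r) = -⅕
G = 3/7 (G = (2 + (3 - 2))/7 = (2 + 1)/7 = (⅐)*3 = 3/7 ≈ 0.42857)
a = 79/5 (a = (-7 + 23) - ⅕ = 16 - ⅕ = 79/5 ≈ 15.800)
D = -659/343 (D = -2 + (3/7)³ = -2 + 27/343 = -659/343 ≈ -1.9213)
D*a = -659/343*79/5 = -52061/1715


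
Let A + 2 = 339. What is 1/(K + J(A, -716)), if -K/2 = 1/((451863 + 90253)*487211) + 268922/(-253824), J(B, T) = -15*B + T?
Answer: -4190077072143264/24172056159517617913 ≈ -0.00017334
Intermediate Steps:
A = 337 (A = -2 + 339 = 337)
J(B, T) = T - 15*B
K = 8878623821158631/4190077072143264 (K = -2*(1/((451863 + 90253)*487211) + 268922/(-253824)) = -2*((1/487211)/542116 + 268922*(-1/253824)) = -2*((1/542116)*(1/487211) - 134461/126912) = -2*(1/264124878476 - 134461/126912) = -2*(-8878623821158631/8380154144286528) = 8878623821158631/4190077072143264 ≈ 2.1190)
1/(K + J(A, -716)) = 1/(8878623821158631/4190077072143264 + (-716 - 15*337)) = 1/(8878623821158631/4190077072143264 + (-716 - 5055)) = 1/(8878623821158631/4190077072143264 - 5771) = 1/(-24172056159517617913/4190077072143264) = -4190077072143264/24172056159517617913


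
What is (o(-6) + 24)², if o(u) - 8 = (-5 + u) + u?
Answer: 225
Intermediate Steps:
o(u) = 3 + 2*u (o(u) = 8 + ((-5 + u) + u) = 8 + (-5 + 2*u) = 3 + 2*u)
(o(-6) + 24)² = ((3 + 2*(-6)) + 24)² = ((3 - 12) + 24)² = (-9 + 24)² = 15² = 225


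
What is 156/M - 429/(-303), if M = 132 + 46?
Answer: 20605/8989 ≈ 2.2922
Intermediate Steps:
M = 178
156/M - 429/(-303) = 156/178 - 429/(-303) = 156*(1/178) - 429*(-1/303) = 78/89 + 143/101 = 20605/8989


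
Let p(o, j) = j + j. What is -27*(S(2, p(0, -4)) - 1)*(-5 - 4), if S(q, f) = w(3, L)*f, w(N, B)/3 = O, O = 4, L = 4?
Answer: -23571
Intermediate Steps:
w(N, B) = 12 (w(N, B) = 3*4 = 12)
p(o, j) = 2*j
S(q, f) = 12*f
-27*(S(2, p(0, -4)) - 1)*(-5 - 4) = -27*(12*(2*(-4)) - 1)*(-5 - 4) = -27*(12*(-8) - 1)*(-9) = -27*(-96 - 1)*(-9) = -(-2619)*(-9) = -27*873 = -23571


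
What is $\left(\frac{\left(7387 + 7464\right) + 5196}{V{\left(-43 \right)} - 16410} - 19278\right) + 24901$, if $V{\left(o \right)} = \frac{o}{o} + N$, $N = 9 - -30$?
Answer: $\frac{92028463}{16370} \approx 5621.8$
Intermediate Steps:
$N = 39$ ($N = 9 + 30 = 39$)
$V{\left(o \right)} = 40$ ($V{\left(o \right)} = \frac{o}{o} + 39 = 1 + 39 = 40$)
$\left(\frac{\left(7387 + 7464\right) + 5196}{V{\left(-43 \right)} - 16410} - 19278\right) + 24901 = \left(\frac{\left(7387 + 7464\right) + 5196}{40 - 16410} - 19278\right) + 24901 = \left(\frac{14851 + 5196}{-16370} - 19278\right) + 24901 = \left(20047 \left(- \frac{1}{16370}\right) - 19278\right) + 24901 = \left(- \frac{20047}{16370} - 19278\right) + 24901 = - \frac{315600907}{16370} + 24901 = \frac{92028463}{16370}$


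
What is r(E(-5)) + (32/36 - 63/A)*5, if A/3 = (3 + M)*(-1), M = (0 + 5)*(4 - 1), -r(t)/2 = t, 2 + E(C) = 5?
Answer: 77/18 ≈ 4.2778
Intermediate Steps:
E(C) = 3 (E(C) = -2 + 5 = 3)
r(t) = -2*t
M = 15 (M = 5*3 = 15)
A = -54 (A = 3*((3 + 15)*(-1)) = 3*(18*(-1)) = 3*(-18) = -54)
r(E(-5)) + (32/36 - 63/A)*5 = -2*3 + (32/36 - 63/(-54))*5 = -6 + (32*(1/36) - 63*(-1/54))*5 = -6 + (8/9 + 7/6)*5 = -6 + (37/18)*5 = -6 + 185/18 = 77/18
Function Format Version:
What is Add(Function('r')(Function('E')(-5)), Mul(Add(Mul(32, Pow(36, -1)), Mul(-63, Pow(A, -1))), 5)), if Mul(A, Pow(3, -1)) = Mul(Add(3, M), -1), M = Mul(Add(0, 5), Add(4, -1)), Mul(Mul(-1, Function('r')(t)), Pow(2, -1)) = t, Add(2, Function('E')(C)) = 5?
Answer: Rational(77, 18) ≈ 4.2778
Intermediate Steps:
Function('E')(C) = 3 (Function('E')(C) = Add(-2, 5) = 3)
Function('r')(t) = Mul(-2, t)
M = 15 (M = Mul(5, 3) = 15)
A = -54 (A = Mul(3, Mul(Add(3, 15), -1)) = Mul(3, Mul(18, -1)) = Mul(3, -18) = -54)
Add(Function('r')(Function('E')(-5)), Mul(Add(Mul(32, Pow(36, -1)), Mul(-63, Pow(A, -1))), 5)) = Add(Mul(-2, 3), Mul(Add(Mul(32, Pow(36, -1)), Mul(-63, Pow(-54, -1))), 5)) = Add(-6, Mul(Add(Mul(32, Rational(1, 36)), Mul(-63, Rational(-1, 54))), 5)) = Add(-6, Mul(Add(Rational(8, 9), Rational(7, 6)), 5)) = Add(-6, Mul(Rational(37, 18), 5)) = Add(-6, Rational(185, 18)) = Rational(77, 18)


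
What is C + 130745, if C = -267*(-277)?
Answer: 204704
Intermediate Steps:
C = 73959
C + 130745 = 73959 + 130745 = 204704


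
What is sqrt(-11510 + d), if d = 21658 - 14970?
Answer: I*sqrt(4822) ≈ 69.441*I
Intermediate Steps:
d = 6688
sqrt(-11510 + d) = sqrt(-11510 + 6688) = sqrt(-4822) = I*sqrt(4822)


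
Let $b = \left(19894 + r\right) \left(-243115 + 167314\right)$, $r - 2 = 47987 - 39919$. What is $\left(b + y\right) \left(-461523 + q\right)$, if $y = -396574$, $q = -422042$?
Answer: $1873242390745970$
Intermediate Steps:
$r = 8070$ ($r = 2 + \left(47987 - 39919\right) = 2 + 8068 = 8070$)
$b = -2119699164$ ($b = \left(19894 + 8070\right) \left(-243115 + 167314\right) = 27964 \left(-75801\right) = -2119699164$)
$\left(b + y\right) \left(-461523 + q\right) = \left(-2119699164 - 396574\right) \left(-461523 - 422042\right) = \left(-2120095738\right) \left(-883565\right) = 1873242390745970$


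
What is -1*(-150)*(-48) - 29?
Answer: -7229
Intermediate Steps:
-1*(-150)*(-48) - 29 = 150*(-48) - 29 = -7200 - 29 = -7229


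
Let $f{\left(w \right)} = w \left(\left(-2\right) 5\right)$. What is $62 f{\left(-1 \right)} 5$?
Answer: $3100$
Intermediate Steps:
$f{\left(w \right)} = - 10 w$ ($f{\left(w \right)} = w \left(-10\right) = - 10 w$)
$62 f{\left(-1 \right)} 5 = 62 \left(\left(-10\right) \left(-1\right)\right) 5 = 62 \cdot 10 \cdot 5 = 620 \cdot 5 = 3100$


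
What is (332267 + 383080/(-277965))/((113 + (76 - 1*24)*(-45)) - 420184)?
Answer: -18471642715/23483094723 ≈ -0.78659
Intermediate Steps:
(332267 + 383080/(-277965))/((113 + (76 - 1*24)*(-45)) - 420184) = (332267 + 383080*(-1/277965))/((113 + (76 - 24)*(-45)) - 420184) = (332267 - 76616/55593)/((113 + 52*(-45)) - 420184) = 18471642715/(55593*((113 - 2340) - 420184)) = 18471642715/(55593*(-2227 - 420184)) = (18471642715/55593)/(-422411) = (18471642715/55593)*(-1/422411) = -18471642715/23483094723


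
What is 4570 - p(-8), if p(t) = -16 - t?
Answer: 4578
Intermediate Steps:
4570 - p(-8) = 4570 - (-16 - 1*(-8)) = 4570 - (-16 + 8) = 4570 - 1*(-8) = 4570 + 8 = 4578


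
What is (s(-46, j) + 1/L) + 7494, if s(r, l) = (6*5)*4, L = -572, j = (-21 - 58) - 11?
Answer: 4355207/572 ≈ 7614.0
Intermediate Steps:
j = -90 (j = -79 - 11 = -90)
s(r, l) = 120 (s(r, l) = 30*4 = 120)
(s(-46, j) + 1/L) + 7494 = (120 + 1/(-572)) + 7494 = (120 - 1/572) + 7494 = 68639/572 + 7494 = 4355207/572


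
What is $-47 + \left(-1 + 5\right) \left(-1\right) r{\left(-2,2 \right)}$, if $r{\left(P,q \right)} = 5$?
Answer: $-67$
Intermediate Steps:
$-47 + \left(-1 + 5\right) \left(-1\right) r{\left(-2,2 \right)} = -47 + \left(-1 + 5\right) \left(-1\right) 5 = -47 + 4 \left(-1\right) 5 = -47 - 20 = -67$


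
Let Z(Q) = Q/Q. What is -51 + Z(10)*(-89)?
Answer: -140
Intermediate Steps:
Z(Q) = 1
-51 + Z(10)*(-89) = -51 + 1*(-89) = -51 - 89 = -140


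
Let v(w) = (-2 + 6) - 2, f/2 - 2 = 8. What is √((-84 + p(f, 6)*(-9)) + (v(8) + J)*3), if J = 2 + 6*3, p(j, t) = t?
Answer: 6*I*√2 ≈ 8.4853*I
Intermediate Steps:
f = 20 (f = 4 + 2*8 = 4 + 16 = 20)
J = 20 (J = 2 + 18 = 20)
v(w) = 2 (v(w) = 4 - 2 = 2)
√((-84 + p(f, 6)*(-9)) + (v(8) + J)*3) = √((-84 + 6*(-9)) + (2 + 20)*3) = √((-84 - 54) + 22*3) = √(-138 + 66) = √(-72) = 6*I*√2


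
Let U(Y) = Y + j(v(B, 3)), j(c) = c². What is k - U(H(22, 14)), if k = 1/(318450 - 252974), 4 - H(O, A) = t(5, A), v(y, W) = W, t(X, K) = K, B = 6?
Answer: 65477/65476 ≈ 1.0000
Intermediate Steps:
H(O, A) = 4 - A
U(Y) = 9 + Y (U(Y) = Y + 3² = Y + 9 = 9 + Y)
k = 1/65476 ≈ 1.5273e-5
k - U(H(22, 14)) = 1/65476 - (9 + (4 - 1*14)) = 1/65476 - (9 + (4 - 14)) = 1/65476 - (9 - 10) = 1/65476 - 1*(-1) = 1/65476 + 1 = 65477/65476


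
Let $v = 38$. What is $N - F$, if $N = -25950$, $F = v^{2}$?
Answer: $-27394$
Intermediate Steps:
$F = 1444$ ($F = 38^{2} = 1444$)
$N - F = -25950 - 1444 = -27394$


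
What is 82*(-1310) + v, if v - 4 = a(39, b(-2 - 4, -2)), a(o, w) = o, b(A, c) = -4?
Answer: -107377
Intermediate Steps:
v = 43 (v = 4 + 39 = 43)
82*(-1310) + v = 82*(-1310) + 43 = -107420 + 43 = -107377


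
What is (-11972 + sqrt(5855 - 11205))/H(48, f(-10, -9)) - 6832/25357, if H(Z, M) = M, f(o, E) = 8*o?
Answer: 75756861/507140 - I*sqrt(214)/16 ≈ 149.38 - 0.9143*I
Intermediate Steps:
(-11972 + sqrt(5855 - 11205))/H(48, f(-10, -9)) - 6832/25357 = (-11972 + sqrt(5855 - 11205))/((8*(-10))) - 6832/25357 = (-11972 + sqrt(-5350))/(-80) - 6832*1/25357 = (-11972 + 5*I*sqrt(214))*(-1/80) - 6832/25357 = (2993/20 - I*sqrt(214)/16) - 6832/25357 = 75756861/507140 - I*sqrt(214)/16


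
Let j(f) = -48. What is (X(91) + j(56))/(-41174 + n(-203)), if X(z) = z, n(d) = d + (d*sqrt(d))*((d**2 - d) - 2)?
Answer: -254173/2049276626153547 + 51638270*I*sqrt(203)/2049276626153547 ≈ -1.2403e-10 + 3.5902e-7*I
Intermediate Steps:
n(d) = d + d**(3/2)*(-2 + d**2 - d)
(X(91) + j(56))/(-41174 + n(-203)) = (91 - 48)/(-41174 + (-203 + (-203)**(7/2) - (-203)**(5/2) - (-406)*I*sqrt(203))) = 43/(-41174 + (-203 - 8365427*I*sqrt(203) - 41209*I*sqrt(203) - (-406)*I*sqrt(203))) = 43/(-41174 + (-203 - 8365427*I*sqrt(203) - 41209*I*sqrt(203) + 406*I*sqrt(203))) = 43/(-41174 + (-203 - 8406230*I*sqrt(203))) = 43/(-41377 - 8406230*I*sqrt(203))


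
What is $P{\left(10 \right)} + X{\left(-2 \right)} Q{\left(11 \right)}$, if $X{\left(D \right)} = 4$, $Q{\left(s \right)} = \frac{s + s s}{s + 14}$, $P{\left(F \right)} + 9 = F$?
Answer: $\frac{553}{25} \approx 22.12$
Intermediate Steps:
$P{\left(F \right)} = -9 + F$
$Q{\left(s \right)} = \frac{s + s^{2}}{14 + s}$
$P{\left(10 \right)} + X{\left(-2 \right)} Q{\left(11 \right)} = \left(-9 + 10\right) + 4 \frac{11 \left(1 + 11\right)}{14 + 11} = 1 + 4 \cdot 11 \cdot \frac{1}{25} \cdot 12 = 1 + 4 \cdot \frac{132}{25} = 1 + \frac{528}{25} = \frac{553}{25}$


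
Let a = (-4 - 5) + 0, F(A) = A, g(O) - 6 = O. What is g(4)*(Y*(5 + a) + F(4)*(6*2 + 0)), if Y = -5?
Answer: 680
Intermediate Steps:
g(O) = 6 + O
a = -9 (a = -9 + 0 = -9)
g(4)*(Y*(5 + a) + F(4)*(6*2 + 0)) = (6 + 4)*(-5*(5 - 9) + 4*(6*2 + 0)) = 10*(-5*(-4) + 4*(12 + 0)) = 10*(20 + 4*12) = 10*(20 + 48) = 10*68 = 680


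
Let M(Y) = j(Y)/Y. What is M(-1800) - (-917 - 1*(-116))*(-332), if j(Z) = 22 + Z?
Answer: -239337911/900 ≈ -2.6593e+5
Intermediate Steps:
M(Y) = (22 + Y)/Y
M(-1800) - (-917 - 1*(-116))*(-332) = (22 - 1800)/(-1800) - (-917 - 1*(-116))*(-332) = -1/1800*(-1778) - (-917 + 116)*(-332) = 889/900 - (-801)*(-332) = 889/900 - 1*265932 = 889/900 - 265932 = -239337911/900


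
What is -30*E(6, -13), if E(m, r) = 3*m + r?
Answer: -150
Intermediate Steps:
E(m, r) = r + 3*m
-30*E(6, -13) = -30*(-13 + 3*6) = -30*(-13 + 18) = -30*5 = -150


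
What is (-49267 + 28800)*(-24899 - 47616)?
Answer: 1484164505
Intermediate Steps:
(-49267 + 28800)*(-24899 - 47616) = -20467*(-72515) = 1484164505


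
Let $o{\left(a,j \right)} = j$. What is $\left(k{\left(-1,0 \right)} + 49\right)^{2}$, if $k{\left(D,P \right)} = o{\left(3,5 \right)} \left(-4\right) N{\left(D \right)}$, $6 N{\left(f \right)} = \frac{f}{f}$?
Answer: $\frac{18769}{9} \approx 2085.4$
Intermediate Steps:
$N{\left(f \right)} = \frac{1}{6}$ ($N{\left(f \right)} = \frac{f \frac{1}{f}}{6} = \frac{1}{6} \cdot 1 = \frac{1}{6}$)
$k{\left(D,P \right)} = - \frac{10}{3}$ ($k{\left(D,P \right)} = 5 \left(-4\right) \frac{1}{6} = \left(-20\right) \frac{1}{6} = - \frac{10}{3}$)
$\left(k{\left(-1,0 \right)} + 49\right)^{2} = \left(- \frac{10}{3} + 49\right)^{2} = \left(\frac{137}{3}\right)^{2} = \frac{18769}{9}$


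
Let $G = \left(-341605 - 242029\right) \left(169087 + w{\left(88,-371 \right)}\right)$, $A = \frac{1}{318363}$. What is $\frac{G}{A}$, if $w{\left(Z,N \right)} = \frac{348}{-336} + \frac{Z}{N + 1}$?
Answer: $- \frac{81371043305093684973}{2590} \approx -3.1417 \cdot 10^{16}$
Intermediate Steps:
$w{\left(Z,N \right)} = - \frac{29}{28} + \frac{Z}{1 + N}$ ($w{\left(Z,N \right)} = 348 \left(- \frac{1}{336}\right) + \frac{Z}{1 + N} = - \frac{29}{28} + \frac{Z}{1 + N}$)
$A = \frac{1}{318363} \approx 3.1411 \cdot 10^{-6}$
$G = - \frac{255592023272471}{2590}$ ($G = \left(-341605 - 242029\right) \left(169087 + \frac{-29 - -10759 + 28 \cdot 88}{28 \left(1 - 371\right)}\right) = - 583634 \left(169087 + \frac{-29 + 10759 + 2464}{28 \left(-370\right)}\right) = - 583634 \left(169087 + \frac{1}{28} \left(- \frac{1}{370}\right) 13194\right) = - 583634 \left(169087 - \frac{6597}{5180}\right) = \left(-583634\right) \frac{875864063}{5180} = - \frac{255592023272471}{2590} \approx -9.8684 \cdot 10^{10}$)
$\frac{G}{A} = - \frac{255592023272471 \frac{1}{\frac{1}{318363}}}{2590} = \left(- \frac{255592023272471}{2590}\right) 318363 = - \frac{81371043305093684973}{2590}$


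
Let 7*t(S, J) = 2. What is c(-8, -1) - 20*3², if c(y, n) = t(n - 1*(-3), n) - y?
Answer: -1202/7 ≈ -171.71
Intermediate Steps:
t(S, J) = 2/7 (t(S, J) = (⅐)*2 = 2/7)
c(y, n) = 2/7 - y
c(-8, -1) - 20*3² = (2/7 - 1*(-8)) - 20*3² = (2/7 + 8) - 20*9 = 58/7 - 180 = -1202/7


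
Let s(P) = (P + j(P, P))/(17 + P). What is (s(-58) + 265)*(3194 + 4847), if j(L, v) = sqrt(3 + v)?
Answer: 87831843/41 - 8041*I*sqrt(55)/41 ≈ 2.1422e+6 - 1454.5*I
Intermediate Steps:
s(P) = (P + sqrt(3 + P))/(17 + P)
(s(-58) + 265)*(3194 + 4847) = ((-58 + sqrt(3 - 58))/(17 - 58) + 265)*(3194 + 4847) = ((-58 + sqrt(-55))/(-41) + 265)*8041 = (-(-58 + I*sqrt(55))/41 + 265)*8041 = ((58/41 - I*sqrt(55)/41) + 265)*8041 = (10923/41 - I*sqrt(55)/41)*8041 = 87831843/41 - 8041*I*sqrt(55)/41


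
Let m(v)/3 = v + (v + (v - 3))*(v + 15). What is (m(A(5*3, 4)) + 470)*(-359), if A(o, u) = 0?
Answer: -120265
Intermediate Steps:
m(v) = 3*v + 3*(-3 + 2*v)*(15 + v) (m(v) = 3*(v + (v + (v - 3))*(v + 15)) = 3*(v + (v + (-3 + v))*(15 + v)) = 3*(v + (-3 + 2*v)*(15 + v)) = 3*v + 3*(-3 + 2*v)*(15 + v))
(m(A(5*3, 4)) + 470)*(-359) = ((-135 + 6*0² + 84*0) + 470)*(-359) = ((-135 + 6*0 + 0) + 470)*(-359) = ((-135 + 0 + 0) + 470)*(-359) = (-135 + 470)*(-359) = 335*(-359) = -120265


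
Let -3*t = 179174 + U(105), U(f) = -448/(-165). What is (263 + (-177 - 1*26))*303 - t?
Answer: 38563258/495 ≈ 77906.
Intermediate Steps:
U(f) = 448/165 (U(f) = -448*(-1/165) = 448/165)
t = -29564158/495 (t = -(179174 + 448/165)/3 = -⅓*29564158/165 = -29564158/495 ≈ -59726.)
(263 + (-177 - 1*26))*303 - t = (263 + (-177 - 1*26))*303 - 1*(-29564158/495) = (263 + (-177 - 26))*303 + 29564158/495 = (263 - 203)*303 + 29564158/495 = 60*303 + 29564158/495 = 18180 + 29564158/495 = 38563258/495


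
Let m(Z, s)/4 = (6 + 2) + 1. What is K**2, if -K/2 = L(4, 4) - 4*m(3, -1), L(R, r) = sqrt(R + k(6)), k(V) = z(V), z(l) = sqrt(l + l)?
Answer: 4*(144 - sqrt(2)*sqrt(2 + sqrt(3)))**2 ≈ 79827.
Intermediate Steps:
m(Z, s) = 36 (m(Z, s) = 4*((6 + 2) + 1) = 4*(8 + 1) = 4*9 = 36)
z(l) = sqrt(2)*sqrt(l) (z(l) = sqrt(2*l) = sqrt(2)*sqrt(l))
k(V) = sqrt(2)*sqrt(V)
L(R, r) = sqrt(R + 2*sqrt(3)) (L(R, r) = sqrt(R + sqrt(2)*sqrt(6)) = sqrt(R + 2*sqrt(3)))
K = 288 - 2*sqrt(4 + 2*sqrt(3)) (K = -2*(sqrt(4 + 2*sqrt(3)) - 4*36) = -2*(sqrt(4 + 2*sqrt(3)) - 144) = -2*(-144 + sqrt(4 + 2*sqrt(3))) = 288 - 2*sqrt(4 + 2*sqrt(3)) ≈ 282.54)
K**2 = (288 - 2*sqrt(4 + 2*sqrt(3)))**2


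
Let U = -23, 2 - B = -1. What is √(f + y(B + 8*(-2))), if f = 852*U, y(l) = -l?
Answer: I*√19583 ≈ 139.94*I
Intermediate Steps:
B = 3 (B = 2 - 1*(-1) = 2 + 1 = 3)
f = -19596 (f = 852*(-23) = -19596)
√(f + y(B + 8*(-2))) = √(-19596 - (3 + 8*(-2))) = √(-19596 - (3 - 16)) = √(-19596 - 1*(-13)) = √(-19596 + 13) = √(-19583) = I*√19583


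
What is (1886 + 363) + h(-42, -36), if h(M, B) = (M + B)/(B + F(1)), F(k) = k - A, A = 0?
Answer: 78793/35 ≈ 2251.2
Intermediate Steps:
F(k) = k (F(k) = k - 1*0 = k + 0 = k)
h(M, B) = (B + M)/(1 + B) (h(M, B) = (M + B)/(B + 1) = (B + M)/(1 + B))
(1886 + 363) + h(-42, -36) = (1886 + 363) + (-36 - 42)/(1 - 36) = 2249 - 78/(-35) = 2249 - 1/35*(-78) = 2249 + 78/35 = 78793/35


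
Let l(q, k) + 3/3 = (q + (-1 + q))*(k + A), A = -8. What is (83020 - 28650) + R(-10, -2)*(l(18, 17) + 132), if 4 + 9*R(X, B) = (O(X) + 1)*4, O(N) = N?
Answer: 471490/9 ≈ 52388.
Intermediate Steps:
R(X, B) = 4*X/9 (R(X, B) = -4/9 + ((X + 1)*4)/9 = -4/9 + ((1 + X)*4)/9 = -4/9 + (4 + 4*X)/9 = -4/9 + (4/9 + 4*X/9) = 4*X/9)
l(q, k) = -1 + (-1 + 2*q)*(-8 + k) (l(q, k) = -1 + (q + (-1 + q))*(k - 8) = -1 + (-1 + 2*q)*(-8 + k))
(83020 - 28650) + R(-10, -2)*(l(18, 17) + 132) = (83020 - 28650) + ((4/9)*(-10))*((7 - 1*17 - 16*18 + 2*17*18) + 132) = 54370 - 40*((7 - 17 - 288 + 612) + 132)/9 = 54370 - 40*(314 + 132)/9 = 54370 - 40/9*446 = 54370 - 17840/9 = 471490/9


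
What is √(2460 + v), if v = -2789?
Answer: I*√329 ≈ 18.138*I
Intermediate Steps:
√(2460 + v) = √(2460 - 2789) = √(-329) = I*√329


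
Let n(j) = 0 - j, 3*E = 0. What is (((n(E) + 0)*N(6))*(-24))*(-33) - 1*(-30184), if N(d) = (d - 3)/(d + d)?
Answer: 30184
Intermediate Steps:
E = 0 (E = (⅓)*0 = 0)
N(d) = (-3 + d)/(2*d) (N(d) = (-3 + d)/((2*d)) = (-3 + d)*(1/(2*d)) = (-3 + d)/(2*d))
n(j) = -j
(((n(E) + 0)*N(6))*(-24))*(-33) - 1*(-30184) = (((-1*0 + 0)*((½)*(-3 + 6)/6))*(-24))*(-33) - 1*(-30184) = (((0 + 0)*((½)*(⅙)*3))*(-24))*(-33) + 30184 = ((0*(¼))*(-24))*(-33) + 30184 = (0*(-24))*(-33) + 30184 = 0*(-33) + 30184 = 0 + 30184 = 30184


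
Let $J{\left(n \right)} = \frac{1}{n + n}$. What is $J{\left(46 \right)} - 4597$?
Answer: $- \frac{422923}{92} \approx -4597.0$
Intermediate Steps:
$J{\left(n \right)} = \frac{1}{2 n}$
$J{\left(46 \right)} - 4597 = \frac{1}{2 \cdot 46} - 4597 = \frac{1}{2} \cdot \frac{1}{46} - 4597 = \frac{1}{92} - 4597 = - \frac{422923}{92}$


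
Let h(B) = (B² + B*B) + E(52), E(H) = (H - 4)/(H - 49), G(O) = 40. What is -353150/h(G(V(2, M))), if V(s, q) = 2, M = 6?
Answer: -176575/1608 ≈ -109.81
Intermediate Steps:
E(H) = (-4 + H)/(-49 + H)
h(B) = 16 + 2*B² (h(B) = (B² + B*B) + (-4 + 52)/(-49 + 52) = (B² + B²) + 48/3 = 2*B² + (⅓)*48 = 2*B² + 16 = 16 + 2*B²)
-353150/h(G(V(2, M))) = -353150/(16 + 2*40²) = -353150/(16 + 2*1600) = -353150/(16 + 3200) = -353150/3216 = -353150*1/3216 = -176575/1608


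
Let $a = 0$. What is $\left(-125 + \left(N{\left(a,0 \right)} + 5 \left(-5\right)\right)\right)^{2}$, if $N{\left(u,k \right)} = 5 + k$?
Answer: $21025$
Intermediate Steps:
$\left(-125 + \left(N{\left(a,0 \right)} + 5 \left(-5\right)\right)\right)^{2} = \left(-125 + \left(\left(5 + 0\right) + 5 \left(-5\right)\right)\right)^{2} = \left(-125 + \left(5 - 25\right)\right)^{2} = \left(-125 - 20\right)^{2} = \left(-145\right)^{2} = 21025$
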